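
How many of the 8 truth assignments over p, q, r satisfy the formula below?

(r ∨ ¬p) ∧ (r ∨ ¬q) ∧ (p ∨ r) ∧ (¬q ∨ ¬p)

There are 2^3 = 8 truth assignments over (p, q, r).
Split on q. With q = True, the clauses containing q are satisfied and ¬q drops from the rest; 1 of the 2^2 = 4 assignments to the other variables satisfy what remains.
With q = False, by the same count on the reduced clause set, 2 assignments work.
(One model: p=F, q=F, r=T.)
Total: 1 + 2 = 3.

3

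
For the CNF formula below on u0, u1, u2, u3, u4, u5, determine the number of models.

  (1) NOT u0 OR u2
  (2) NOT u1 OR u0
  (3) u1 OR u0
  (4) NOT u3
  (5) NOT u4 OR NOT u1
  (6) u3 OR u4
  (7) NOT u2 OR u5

There are 2^6 = 64 truth assignments over (u0, u1, u2, u3, u4, u5).
Split on u4. With u4 = true, the clauses containing u4 are satisfied and NOT u4 drops from the rest; 1 of the 2^5 = 32 assignments to the other variables satisfy what remains.
With u4 = false, by the same count on the reduced clause set, 0 assignments work.
(One model: u0=T, u1=F, u2=T, u3=F, u4=T, u5=T.)
Total: 1 + 0 = 1.

1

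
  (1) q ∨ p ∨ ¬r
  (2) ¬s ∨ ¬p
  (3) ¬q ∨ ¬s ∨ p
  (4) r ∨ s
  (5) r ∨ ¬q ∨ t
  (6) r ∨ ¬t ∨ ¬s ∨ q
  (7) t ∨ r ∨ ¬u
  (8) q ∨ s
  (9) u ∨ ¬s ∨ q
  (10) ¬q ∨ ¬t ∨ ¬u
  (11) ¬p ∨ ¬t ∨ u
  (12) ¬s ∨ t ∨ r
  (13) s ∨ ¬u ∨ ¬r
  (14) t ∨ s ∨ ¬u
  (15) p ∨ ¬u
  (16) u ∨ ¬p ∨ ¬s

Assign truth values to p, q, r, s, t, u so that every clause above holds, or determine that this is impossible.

p ↦ True,  q ↦ True,  r ↦ True,  s ↦ False,  t ↦ False,  u ↦ False

Try s = False.
From the singleton clause (r), r = True.
From the singleton clause (q), q = True.
From the singleton clause (¬u), u = False.
Try p = True.
From the singleton clause (¬t), t = False.
Every clause now holds.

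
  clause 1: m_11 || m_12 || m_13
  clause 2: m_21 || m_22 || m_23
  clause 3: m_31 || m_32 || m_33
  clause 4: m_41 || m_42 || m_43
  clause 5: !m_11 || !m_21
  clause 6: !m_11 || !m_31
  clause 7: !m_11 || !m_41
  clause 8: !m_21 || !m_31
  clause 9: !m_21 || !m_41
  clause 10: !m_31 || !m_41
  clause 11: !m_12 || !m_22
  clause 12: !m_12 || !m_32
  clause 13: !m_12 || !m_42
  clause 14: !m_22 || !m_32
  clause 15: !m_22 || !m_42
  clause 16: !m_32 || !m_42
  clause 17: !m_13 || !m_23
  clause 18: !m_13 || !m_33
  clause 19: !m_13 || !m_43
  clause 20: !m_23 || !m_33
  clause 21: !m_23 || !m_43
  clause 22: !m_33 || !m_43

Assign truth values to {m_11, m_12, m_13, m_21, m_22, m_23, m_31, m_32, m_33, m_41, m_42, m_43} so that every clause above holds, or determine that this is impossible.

Try m_11 = false.
Try m_12 = true.
Unit clause (!m_22) forces m_22 = false.
Unit clause (!m_32) forces m_32 = false.
Unit clause (!m_42) forces m_42 = false.
Try m_21 = true.
Unit clause (!m_31) forces m_31 = false.
Unit clause (m_33) forces m_33 = true.
Unit clause (!m_41) forces m_41 = false.
Unit clause (m_43) forces m_43 = true.
But (!m_43) is also a unit clause — contradiction.
Backtrack on m_21: now try m_21 = false.
Unit clause (m_23) forces m_23 = true.
Unit clause (!m_13) forces m_13 = false.
Unit clause (!m_33) forces m_33 = false.
Unit clause (m_31) forces m_31 = true.
Unit clause (!m_41) forces m_41 = false.
Unit clause (m_43) forces m_43 = true.
But (!m_43) is also a unit clause — contradiction.
Both values of m_21 lead to a conflict.
Backtrack on m_12: now try m_12 = false.
Unit clause (m_13) forces m_13 = true.
Unit clause (!m_23) forces m_23 = false.
Unit clause (!m_33) forces m_33 = false.
Unit clause (!m_43) forces m_43 = false.
Try m_21 = true.
Unit clause (!m_31) forces m_31 = false.
Unit clause (m_32) forces m_32 = true.
Unit clause (!m_41) forces m_41 = false.
Unit clause (m_42) forces m_42 = true.
But (!m_42) is also a unit clause — contradiction.
Backtrack on m_21: now try m_21 = false.
Unit clause (m_22) forces m_22 = true.
Unit clause (!m_32) forces m_32 = false.
Unit clause (m_31) forces m_31 = true.
Unit clause (!m_41) forces m_41 = false.
Unit clause (m_42) forces m_42 = true.
But (!m_42) is also a unit clause — contradiction.
Both values of m_21 lead to a conflict.
Both values of m_12 lead to a conflict.
Backtrack on m_11: now try m_11 = true.
Unit clause (!m_21) forces m_21 = false.
Unit clause (!m_31) forces m_31 = false.
Unit clause (!m_41) forces m_41 = false.
Try m_22 = true.
Unit clause (!m_12) forces m_12 = false.
Unit clause (!m_32) forces m_32 = false.
Unit clause (m_33) forces m_33 = true.
Unit clause (!m_42) forces m_42 = false.
Unit clause (m_43) forces m_43 = true.
But (!m_43) is also a unit clause — contradiction.
Backtrack on m_22: now try m_22 = false.
Unit clause (m_23) forces m_23 = true.
Unit clause (!m_13) forces m_13 = false.
Unit clause (!m_33) forces m_33 = false.
Unit clause (m_32) forces m_32 = true.
Unit clause (!m_12) forces m_12 = false.
Unit clause (!m_42) forces m_42 = false.
Unit clause (m_43) forces m_43 = true.
But (!m_43) is also a unit clause — contradiction.
Both values of m_22 lead to a conflict.
Both values of m_11 lead to a conflict.

UNSATISFIABLE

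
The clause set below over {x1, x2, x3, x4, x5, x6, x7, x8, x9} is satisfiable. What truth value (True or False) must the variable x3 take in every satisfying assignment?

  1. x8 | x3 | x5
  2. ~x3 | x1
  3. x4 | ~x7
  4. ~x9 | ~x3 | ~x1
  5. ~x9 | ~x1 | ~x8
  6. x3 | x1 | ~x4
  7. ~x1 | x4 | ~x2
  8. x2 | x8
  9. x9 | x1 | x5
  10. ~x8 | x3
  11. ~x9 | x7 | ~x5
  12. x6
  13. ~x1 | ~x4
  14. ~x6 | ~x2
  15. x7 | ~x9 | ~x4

Suppose x3 = 0.
(~x8) alone gives x8 = 0.
(x5) alone gives x5 = 1.
(x2) alone gives x2 = 1.
(x6) alone gives x6 = 1.
Now (~x6) is unsatisfied and unit — conflict.
So every satisfying assignment has x3 = True.

True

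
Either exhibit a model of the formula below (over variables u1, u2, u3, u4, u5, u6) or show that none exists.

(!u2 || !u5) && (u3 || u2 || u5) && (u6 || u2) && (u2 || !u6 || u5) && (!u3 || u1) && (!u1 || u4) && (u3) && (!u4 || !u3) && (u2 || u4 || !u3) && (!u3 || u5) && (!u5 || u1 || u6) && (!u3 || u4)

(u3) alone gives u3 = true.
(u1) alone gives u1 = true.
(u4) alone gives u4 = true.
That conflicts with the unit clause (!u4).

UNSATISFIABLE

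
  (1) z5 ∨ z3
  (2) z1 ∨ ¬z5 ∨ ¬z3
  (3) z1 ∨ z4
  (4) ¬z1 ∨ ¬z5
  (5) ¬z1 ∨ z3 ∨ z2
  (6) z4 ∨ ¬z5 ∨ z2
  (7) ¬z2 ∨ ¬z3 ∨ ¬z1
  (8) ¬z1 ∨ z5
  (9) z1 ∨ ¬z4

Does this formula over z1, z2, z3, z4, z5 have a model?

Try z5 = True.
(¬z1) alone gives z1 = False.
(¬z3) alone gives z3 = False.
(z4) alone gives z4 = True.
Now (¬z4) is unsatisfied and unit — conflict.
Backtrack on z5: now try z5 = False.
(z3) alone gives z3 = True.
(¬z1) alone gives z1 = False.
(z4) alone gives z4 = True.
Now (¬z4) is unsatisfied and unit — conflict.
Both values of z5 lead to a conflict.
No assignment satisfies every clause.

Unsatisfiable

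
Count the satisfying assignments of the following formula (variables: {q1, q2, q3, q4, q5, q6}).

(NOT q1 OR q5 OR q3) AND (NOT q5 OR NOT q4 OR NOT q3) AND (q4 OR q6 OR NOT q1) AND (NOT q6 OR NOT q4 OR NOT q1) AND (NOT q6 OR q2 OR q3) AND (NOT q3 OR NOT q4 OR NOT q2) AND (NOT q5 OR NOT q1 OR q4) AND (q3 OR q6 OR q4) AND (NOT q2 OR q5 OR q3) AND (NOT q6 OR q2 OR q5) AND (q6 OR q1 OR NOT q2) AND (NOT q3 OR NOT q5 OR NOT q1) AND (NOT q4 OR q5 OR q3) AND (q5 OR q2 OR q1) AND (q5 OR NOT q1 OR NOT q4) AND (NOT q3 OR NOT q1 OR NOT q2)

There are 2^6 = 64 truth assignments over (q1, q2, q3, q4, q5, q6).
Split on q1. With q1 = true, the clauses containing q1 are satisfied and NOT q1 drops from the rest; 2 of the 2^5 = 32 assignments to the other variables satisfy what remains.
With q1 = false, by the same count on the reduced clause set, 7 assignments work.
(One model: q1=F, q2=F, q3=F, q4=T, q5=T, q6=F.)
Total: 2 + 7 = 9.

9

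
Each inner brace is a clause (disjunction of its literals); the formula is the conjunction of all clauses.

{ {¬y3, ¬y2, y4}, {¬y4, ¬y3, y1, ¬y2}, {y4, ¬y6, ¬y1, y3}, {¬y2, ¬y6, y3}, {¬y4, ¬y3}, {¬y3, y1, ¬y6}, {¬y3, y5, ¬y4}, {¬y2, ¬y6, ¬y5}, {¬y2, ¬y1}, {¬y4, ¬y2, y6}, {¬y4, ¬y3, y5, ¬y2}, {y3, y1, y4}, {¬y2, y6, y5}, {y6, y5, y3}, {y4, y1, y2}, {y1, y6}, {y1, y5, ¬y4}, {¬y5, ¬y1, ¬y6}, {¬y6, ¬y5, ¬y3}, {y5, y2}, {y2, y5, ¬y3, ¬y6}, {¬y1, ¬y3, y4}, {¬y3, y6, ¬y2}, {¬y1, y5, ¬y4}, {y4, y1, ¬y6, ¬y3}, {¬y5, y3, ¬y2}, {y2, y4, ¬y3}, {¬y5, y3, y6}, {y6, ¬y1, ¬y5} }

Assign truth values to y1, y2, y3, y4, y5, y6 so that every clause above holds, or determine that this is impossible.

Case y4 = True:
The clause (¬y3) is unit, so y3 = False.
Case y2 = False:
The clause (y5) is unit, so y5 = True.
The clause (y6) is unit, so y6 = True.
The clause (¬y1) is unit, so y1 = False.
All clauses are satisfied.

y1 ↦ False, y2 ↦ False, y3 ↦ False, y4 ↦ True, y5 ↦ True, y6 ↦ True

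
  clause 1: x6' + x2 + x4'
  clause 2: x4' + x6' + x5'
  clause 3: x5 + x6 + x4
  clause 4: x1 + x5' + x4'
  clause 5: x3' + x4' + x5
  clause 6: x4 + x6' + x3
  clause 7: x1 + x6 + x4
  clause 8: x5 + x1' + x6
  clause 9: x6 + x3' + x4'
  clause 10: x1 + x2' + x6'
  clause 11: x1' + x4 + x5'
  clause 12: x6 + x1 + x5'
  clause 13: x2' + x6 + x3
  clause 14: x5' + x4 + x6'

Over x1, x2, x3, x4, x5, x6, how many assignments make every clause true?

6

There are 2^6 = 64 truth assignments over (x1, x2, x3, x4, x5, x6).
Split on x5. With x5 = 1, the clauses containing x5 are satisfied and x5' drops from the rest; 1 of the 2^5 = 32 assignments to the other variables satisfy what remains.
With x5 = 0, by the same count on the reduced clause set, 5 assignments work.
(One model: x1=F, x2=F, x3=F, x4=T, x5=F, x6=F.)
Total: 1 + 5 = 6.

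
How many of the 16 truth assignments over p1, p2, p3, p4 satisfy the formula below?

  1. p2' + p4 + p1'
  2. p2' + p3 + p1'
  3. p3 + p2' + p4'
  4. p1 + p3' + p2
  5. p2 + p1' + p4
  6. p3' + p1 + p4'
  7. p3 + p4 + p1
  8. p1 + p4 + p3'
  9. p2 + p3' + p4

4

There are 2^4 = 16 truth assignments over (p1, p2, p3, p4).
Split on p4. With p4 = 1, the clauses containing p4 are satisfied and p4' drops from the rest; 4 of the 2^3 = 8 assignments to the other variables satisfy what remains.
With p4 = 0, by the same count on the reduced clause set, 0 assignments work.
Total: 4 + 0 = 4.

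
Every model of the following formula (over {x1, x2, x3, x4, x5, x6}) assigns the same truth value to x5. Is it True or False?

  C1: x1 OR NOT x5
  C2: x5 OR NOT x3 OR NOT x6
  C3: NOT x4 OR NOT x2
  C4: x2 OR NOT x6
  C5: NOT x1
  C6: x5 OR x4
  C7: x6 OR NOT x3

Suppose x5 = true.
The clause (x1) is unit, so x1 = true.
But (NOT x1) is also a unit clause — contradiction.
So every satisfying assignment has x5 = False.

False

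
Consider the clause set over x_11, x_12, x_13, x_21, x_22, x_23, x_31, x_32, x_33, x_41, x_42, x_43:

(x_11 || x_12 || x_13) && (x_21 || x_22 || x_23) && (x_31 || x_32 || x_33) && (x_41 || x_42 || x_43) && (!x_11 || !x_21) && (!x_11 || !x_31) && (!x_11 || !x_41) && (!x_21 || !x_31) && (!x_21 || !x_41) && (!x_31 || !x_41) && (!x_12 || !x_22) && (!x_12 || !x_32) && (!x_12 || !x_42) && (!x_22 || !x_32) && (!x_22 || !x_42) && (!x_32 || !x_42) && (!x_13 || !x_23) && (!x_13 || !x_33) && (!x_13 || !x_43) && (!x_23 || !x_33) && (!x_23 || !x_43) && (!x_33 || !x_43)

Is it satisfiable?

No, unsatisfiable

Try x_11 = false.
Try x_12 = true.
The clause (!x_22) is unit, so x_22 = false.
The clause (!x_32) is unit, so x_32 = false.
The clause (!x_42) is unit, so x_42 = false.
Try x_21 = true.
The clause (!x_31) is unit, so x_31 = false.
The clause (x_33) is unit, so x_33 = true.
The clause (!x_41) is unit, so x_41 = false.
The clause (x_43) is unit, so x_43 = true.
Now (!x_43) is unsatisfied and unit — conflict.
Undo x_21 and try x_21 = false.
The clause (x_23) is unit, so x_23 = true.
The clause (!x_13) is unit, so x_13 = false.
The clause (!x_33) is unit, so x_33 = false.
The clause (x_31) is unit, so x_31 = true.
The clause (!x_41) is unit, so x_41 = false.
The clause (x_43) is unit, so x_43 = true.
Now (!x_43) is unsatisfied and unit — conflict.
Neither x_21 = true nor x_21 = false works.
Undo x_12 and try x_12 = false.
The clause (x_13) is unit, so x_13 = true.
The clause (!x_23) is unit, so x_23 = false.
The clause (!x_33) is unit, so x_33 = false.
The clause (!x_43) is unit, so x_43 = false.
Try x_21 = true.
The clause (!x_31) is unit, so x_31 = false.
The clause (x_32) is unit, so x_32 = true.
The clause (!x_41) is unit, so x_41 = false.
The clause (x_42) is unit, so x_42 = true.
Now (!x_42) is unsatisfied and unit — conflict.
Undo x_21 and try x_21 = false.
The clause (x_22) is unit, so x_22 = true.
The clause (!x_32) is unit, so x_32 = false.
The clause (x_31) is unit, so x_31 = true.
The clause (!x_41) is unit, so x_41 = false.
The clause (x_42) is unit, so x_42 = true.
Now (!x_42) is unsatisfied and unit — conflict.
Neither x_21 = true nor x_21 = false works.
Neither x_12 = true nor x_12 = false works.
Undo x_11 and try x_11 = true.
The clause (!x_21) is unit, so x_21 = false.
The clause (!x_31) is unit, so x_31 = false.
The clause (!x_41) is unit, so x_41 = false.
Try x_22 = true.
The clause (!x_12) is unit, so x_12 = false.
The clause (!x_32) is unit, so x_32 = false.
The clause (x_33) is unit, so x_33 = true.
The clause (!x_42) is unit, so x_42 = false.
The clause (x_43) is unit, so x_43 = true.
Now (!x_43) is unsatisfied and unit — conflict.
Undo x_22 and try x_22 = false.
The clause (x_23) is unit, so x_23 = true.
The clause (!x_13) is unit, so x_13 = false.
The clause (!x_33) is unit, so x_33 = false.
The clause (x_32) is unit, so x_32 = true.
The clause (!x_12) is unit, so x_12 = false.
The clause (!x_42) is unit, so x_42 = false.
The clause (x_43) is unit, so x_43 = true.
Now (!x_43) is unsatisfied and unit — conflict.
Neither x_22 = true nor x_22 = false works.
Neither x_11 = true nor x_11 = false works.
No assignment satisfies every clause.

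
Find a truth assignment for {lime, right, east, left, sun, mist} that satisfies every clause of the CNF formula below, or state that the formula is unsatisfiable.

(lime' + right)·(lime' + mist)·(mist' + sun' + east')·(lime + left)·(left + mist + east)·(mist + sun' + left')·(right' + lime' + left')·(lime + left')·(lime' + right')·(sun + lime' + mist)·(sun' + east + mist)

UNSATISFIABLE

Case lime = 0:
(left) alone gives left = 1.
Now (left') is unsatisfied and unit — conflict.
That branch fails; take lime = 1 instead.
(right) alone gives right = 1.
Now (right') is unsatisfied and unit — conflict.
Neither lime = 1 nor lime = 0 works.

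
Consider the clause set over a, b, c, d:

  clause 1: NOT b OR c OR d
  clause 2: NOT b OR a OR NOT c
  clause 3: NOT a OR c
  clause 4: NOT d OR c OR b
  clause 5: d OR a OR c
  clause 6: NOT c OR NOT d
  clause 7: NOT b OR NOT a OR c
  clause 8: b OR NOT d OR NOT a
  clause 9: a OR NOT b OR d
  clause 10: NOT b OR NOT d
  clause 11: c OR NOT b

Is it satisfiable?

Branch on a: set a = true.
Unit clause (c) forces c = true.
Unit clause (NOT d) forces d = false.
No clause remains; b is free.
A satisfying assignment: a=true,  b=false,  c=true,  d=false.

Yes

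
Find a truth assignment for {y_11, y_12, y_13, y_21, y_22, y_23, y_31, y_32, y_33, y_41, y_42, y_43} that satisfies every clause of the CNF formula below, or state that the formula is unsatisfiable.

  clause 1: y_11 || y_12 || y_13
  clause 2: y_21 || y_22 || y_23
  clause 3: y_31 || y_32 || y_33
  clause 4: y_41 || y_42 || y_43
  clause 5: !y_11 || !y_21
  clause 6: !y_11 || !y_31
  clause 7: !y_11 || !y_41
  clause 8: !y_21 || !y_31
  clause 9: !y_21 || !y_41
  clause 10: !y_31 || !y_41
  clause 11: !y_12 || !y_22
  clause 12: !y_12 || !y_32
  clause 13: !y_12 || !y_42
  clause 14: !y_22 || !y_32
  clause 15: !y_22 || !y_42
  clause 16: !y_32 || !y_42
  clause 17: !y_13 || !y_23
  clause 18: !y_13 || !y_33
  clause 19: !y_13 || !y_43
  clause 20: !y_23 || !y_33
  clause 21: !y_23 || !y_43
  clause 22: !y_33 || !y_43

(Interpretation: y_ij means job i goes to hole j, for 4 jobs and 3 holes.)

UNSATISFIABLE

Branch on y_11: set y_11 = false.
Branch on y_12: set y_12 = true.
From the singleton clause (!y_22), y_22 = false.
From the singleton clause (!y_32), y_32 = false.
From the singleton clause (!y_42), y_42 = false.
Branch on y_21: set y_21 = true.
From the singleton clause (!y_31), y_31 = false.
From the singleton clause (y_33), y_33 = true.
From the singleton clause (!y_41), y_41 = false.
From the singleton clause (y_43), y_43 = true.
That conflicts with the unit clause (!y_43).
So y_21 must be the other value — set y_21 = false.
From the singleton clause (y_23), y_23 = true.
From the singleton clause (!y_13), y_13 = false.
From the singleton clause (!y_33), y_33 = false.
From the singleton clause (y_31), y_31 = true.
From the singleton clause (!y_41), y_41 = false.
From the singleton clause (y_43), y_43 = true.
That conflicts with the unit clause (!y_43).
Both values of y_21 lead to a conflict.
So y_12 must be the other value — set y_12 = false.
From the singleton clause (y_13), y_13 = true.
From the singleton clause (!y_23), y_23 = false.
From the singleton clause (!y_33), y_33 = false.
From the singleton clause (!y_43), y_43 = false.
Branch on y_21: set y_21 = true.
From the singleton clause (!y_31), y_31 = false.
From the singleton clause (y_32), y_32 = true.
From the singleton clause (!y_41), y_41 = false.
From the singleton clause (y_42), y_42 = true.
That conflicts with the unit clause (!y_42).
So y_21 must be the other value — set y_21 = false.
From the singleton clause (y_22), y_22 = true.
From the singleton clause (!y_32), y_32 = false.
From the singleton clause (y_31), y_31 = true.
From the singleton clause (!y_41), y_41 = false.
From the singleton clause (y_42), y_42 = true.
That conflicts with the unit clause (!y_42).
Both values of y_21 lead to a conflict.
Both values of y_12 lead to a conflict.
So y_11 must be the other value — set y_11 = true.
From the singleton clause (!y_21), y_21 = false.
From the singleton clause (!y_31), y_31 = false.
From the singleton clause (!y_41), y_41 = false.
Branch on y_22: set y_22 = true.
From the singleton clause (!y_12), y_12 = false.
From the singleton clause (!y_32), y_32 = false.
From the singleton clause (y_33), y_33 = true.
From the singleton clause (!y_42), y_42 = false.
From the singleton clause (y_43), y_43 = true.
That conflicts with the unit clause (!y_43).
So y_22 must be the other value — set y_22 = false.
From the singleton clause (y_23), y_23 = true.
From the singleton clause (!y_13), y_13 = false.
From the singleton clause (!y_33), y_33 = false.
From the singleton clause (y_32), y_32 = true.
From the singleton clause (!y_12), y_12 = false.
From the singleton clause (!y_42), y_42 = false.
From the singleton clause (y_43), y_43 = true.
That conflicts with the unit clause (!y_43).
Both values of y_22 lead to a conflict.
Both values of y_11 lead to a conflict.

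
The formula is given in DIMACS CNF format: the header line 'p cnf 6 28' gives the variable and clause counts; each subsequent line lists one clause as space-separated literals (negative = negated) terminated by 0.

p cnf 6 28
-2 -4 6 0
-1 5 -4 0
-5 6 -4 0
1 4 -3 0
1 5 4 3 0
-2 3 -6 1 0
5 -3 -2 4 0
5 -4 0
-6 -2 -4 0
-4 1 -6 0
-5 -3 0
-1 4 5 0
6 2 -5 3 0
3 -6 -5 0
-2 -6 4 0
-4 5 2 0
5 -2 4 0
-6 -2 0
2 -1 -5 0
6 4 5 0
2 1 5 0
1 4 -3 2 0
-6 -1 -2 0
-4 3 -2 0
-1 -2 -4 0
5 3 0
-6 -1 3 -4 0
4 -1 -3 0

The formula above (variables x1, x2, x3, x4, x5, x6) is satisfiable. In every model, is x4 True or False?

False

Suppose x4 = True.
From the singleton clause (x5), x5 = True.
From the singleton clause (x6), x6 = True.
From the singleton clause (¬x2), x2 = False.
From the singleton clause (x1), x1 = True.
That conflicts with the unit clause (¬x1).
So every satisfying assignment has x4 = False.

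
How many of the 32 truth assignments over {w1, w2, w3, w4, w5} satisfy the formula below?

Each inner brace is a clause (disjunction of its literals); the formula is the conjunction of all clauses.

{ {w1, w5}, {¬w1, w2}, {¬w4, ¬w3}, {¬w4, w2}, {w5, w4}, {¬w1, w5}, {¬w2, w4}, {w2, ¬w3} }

3

There are 2^5 = 32 truth assignments over (w1, w2, w3, w4, w5).
Split on w4. With w4 = True, the clauses containing w4 are satisfied and ¬w4 drops from the rest; 2 of the 2^4 = 16 assignments to the other variables satisfy what remains.
With w4 = False, by the same count on the reduced clause set, 1 assignment works.
Total: 2 + 1 = 3.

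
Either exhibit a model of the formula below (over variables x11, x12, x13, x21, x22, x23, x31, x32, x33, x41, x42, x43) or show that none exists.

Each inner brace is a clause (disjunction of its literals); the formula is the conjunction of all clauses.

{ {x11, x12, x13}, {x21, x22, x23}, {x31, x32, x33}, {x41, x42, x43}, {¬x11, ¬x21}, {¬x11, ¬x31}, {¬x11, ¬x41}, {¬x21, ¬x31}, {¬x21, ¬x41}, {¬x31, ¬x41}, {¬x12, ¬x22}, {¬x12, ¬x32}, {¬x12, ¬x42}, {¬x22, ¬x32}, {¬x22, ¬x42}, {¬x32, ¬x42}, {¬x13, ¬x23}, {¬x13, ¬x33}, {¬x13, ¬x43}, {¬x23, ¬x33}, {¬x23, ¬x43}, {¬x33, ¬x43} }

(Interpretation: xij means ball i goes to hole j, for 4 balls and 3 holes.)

UNSATISFIABLE

Case x11 = False:
Case x12 = True:
The clause (¬x22) is unit, so x22 = False.
The clause (¬x32) is unit, so x32 = False.
The clause (¬x42) is unit, so x42 = False.
Case x21 = True:
The clause (¬x31) is unit, so x31 = False.
The clause (x33) is unit, so x33 = True.
The clause (¬x41) is unit, so x41 = False.
The clause (x43) is unit, so x43 = True.
Now (¬x43) is unsatisfied and unit — conflict.
So x21 must be the other value — set x21 = False.
The clause (x23) is unit, so x23 = True.
The clause (¬x13) is unit, so x13 = False.
The clause (¬x33) is unit, so x33 = False.
The clause (x31) is unit, so x31 = True.
The clause (¬x41) is unit, so x41 = False.
The clause (x43) is unit, so x43 = True.
Now (¬x43) is unsatisfied and unit — conflict.
Either choice for x21 ends in contradiction.
So x12 must be the other value — set x12 = False.
The clause (x13) is unit, so x13 = True.
The clause (¬x23) is unit, so x23 = False.
The clause (¬x33) is unit, so x33 = False.
The clause (¬x43) is unit, so x43 = False.
Case x21 = True:
The clause (¬x31) is unit, so x31 = False.
The clause (x32) is unit, so x32 = True.
The clause (¬x41) is unit, so x41 = False.
The clause (x42) is unit, so x42 = True.
Now (¬x42) is unsatisfied and unit — conflict.
So x21 must be the other value — set x21 = False.
The clause (x22) is unit, so x22 = True.
The clause (¬x32) is unit, so x32 = False.
The clause (x31) is unit, so x31 = True.
The clause (¬x41) is unit, so x41 = False.
The clause (x42) is unit, so x42 = True.
Now (¬x42) is unsatisfied and unit — conflict.
Either choice for x21 ends in contradiction.
Either choice for x12 ends in contradiction.
So x11 must be the other value — set x11 = True.
The clause (¬x21) is unit, so x21 = False.
The clause (¬x31) is unit, so x31 = False.
The clause (¬x41) is unit, so x41 = False.
Case x22 = True:
The clause (¬x12) is unit, so x12 = False.
The clause (¬x32) is unit, so x32 = False.
The clause (x33) is unit, so x33 = True.
The clause (¬x42) is unit, so x42 = False.
The clause (x43) is unit, so x43 = True.
Now (¬x43) is unsatisfied and unit — conflict.
So x22 must be the other value — set x22 = False.
The clause (x23) is unit, so x23 = True.
The clause (¬x13) is unit, so x13 = False.
The clause (¬x33) is unit, so x33 = False.
The clause (x32) is unit, so x32 = True.
The clause (¬x12) is unit, so x12 = False.
The clause (¬x42) is unit, so x42 = False.
The clause (x43) is unit, so x43 = True.
Now (¬x43) is unsatisfied and unit — conflict.
Either choice for x22 ends in contradiction.
Either choice for x11 ends in contradiction.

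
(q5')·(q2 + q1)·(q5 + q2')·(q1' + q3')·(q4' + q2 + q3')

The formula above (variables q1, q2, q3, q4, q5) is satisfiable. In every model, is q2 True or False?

False

Suppose q2 = 1.
Unit clause (q5') forces q5 = 0.
That conflicts with the unit clause (q5).
So every satisfying assignment has q2 = False.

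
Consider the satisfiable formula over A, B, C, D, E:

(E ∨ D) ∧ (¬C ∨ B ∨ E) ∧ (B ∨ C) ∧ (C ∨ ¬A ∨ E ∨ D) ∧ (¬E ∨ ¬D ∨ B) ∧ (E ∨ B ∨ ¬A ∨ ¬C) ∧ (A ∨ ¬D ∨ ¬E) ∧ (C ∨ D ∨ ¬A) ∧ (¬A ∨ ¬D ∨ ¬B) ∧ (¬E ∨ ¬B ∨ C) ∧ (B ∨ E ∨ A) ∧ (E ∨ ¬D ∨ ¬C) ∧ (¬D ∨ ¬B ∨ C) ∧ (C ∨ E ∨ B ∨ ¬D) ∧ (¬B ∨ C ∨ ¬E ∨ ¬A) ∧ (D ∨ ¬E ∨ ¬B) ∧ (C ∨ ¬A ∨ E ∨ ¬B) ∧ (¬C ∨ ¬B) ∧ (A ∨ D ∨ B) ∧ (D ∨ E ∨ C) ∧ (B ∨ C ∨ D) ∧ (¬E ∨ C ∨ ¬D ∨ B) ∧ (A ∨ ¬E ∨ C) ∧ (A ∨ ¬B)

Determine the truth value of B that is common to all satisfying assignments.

False

Suppose B = True.
The clause (¬C) is unit, so C = False.
The clause (¬E) is unit, so E = False.
The clause (D) is unit, so D = True.
Now (¬D) is unsatisfied and unit — conflict.
So every satisfying assignment has B = False.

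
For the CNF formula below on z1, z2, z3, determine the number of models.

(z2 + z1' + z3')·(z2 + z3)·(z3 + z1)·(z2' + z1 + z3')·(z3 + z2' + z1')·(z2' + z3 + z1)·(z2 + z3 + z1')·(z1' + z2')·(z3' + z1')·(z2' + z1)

There are 2^3 = 8 truth assignments over (z1, z2, z3).
Check each against the 10 clauses (columns in the order z1, z2, z3):
  F F F  ✗ fails (z2 + z3)
  F F T  ✓ satisfies all
  F T F  ✗ fails (z3 + z1)
  F T T  ✗ fails (z2' + z1 + z3')
  T F F  ✗ fails (z2 + z3)
  T F T  ✗ fails (z2 + z1' + z3')
  T T F  ✗ fails (z3 + z2' + z1')
  T T T  ✗ fails (z1' + z2')
1 of the 8 rows is a model.

1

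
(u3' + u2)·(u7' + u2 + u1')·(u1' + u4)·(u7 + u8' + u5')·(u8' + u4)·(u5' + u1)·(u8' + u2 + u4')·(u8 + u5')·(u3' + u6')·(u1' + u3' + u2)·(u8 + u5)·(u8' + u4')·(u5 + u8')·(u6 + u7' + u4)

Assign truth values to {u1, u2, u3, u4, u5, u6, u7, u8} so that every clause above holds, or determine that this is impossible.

Branch on u3: set u3 = 0.
Branch on u1: set u1 = 0.
(u5') alone gives u5 = 0.
(u8) alone gives u8 = 1.
Now (u8') is unsatisfied and unit — conflict.
Undo u1 and try u1 = 1.
(u4) alone gives u4 = 1.
(u8') alone gives u8 = 0.
(u5') alone gives u5 = 0.
Now (u5) is unsatisfied and unit — conflict.
Either choice for u1 ends in contradiction.
Undo u3 and try u3 = 1.
(u2) alone gives u2 = 1.
(u6') alone gives u6 = 0.
Branch on u1: set u1 = 0.
(u5') alone gives u5 = 0.
(u8) alone gives u8 = 1.
Now (u8') is unsatisfied and unit — conflict.
Undo u1 and try u1 = 1.
(u4) alone gives u4 = 1.
(u8') alone gives u8 = 0.
(u5') alone gives u5 = 0.
Now (u5) is unsatisfied and unit — conflict.
Either choice for u1 ends in contradiction.
Either choice for u3 ends in contradiction.

UNSATISFIABLE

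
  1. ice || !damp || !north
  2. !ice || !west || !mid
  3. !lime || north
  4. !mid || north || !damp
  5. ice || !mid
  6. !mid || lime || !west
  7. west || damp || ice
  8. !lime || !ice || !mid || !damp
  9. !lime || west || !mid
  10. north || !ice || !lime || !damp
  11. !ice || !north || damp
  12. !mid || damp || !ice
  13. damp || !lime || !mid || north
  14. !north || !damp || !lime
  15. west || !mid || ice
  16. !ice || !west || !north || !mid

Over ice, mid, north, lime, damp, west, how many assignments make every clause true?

12

There are 2^6 = 64 truth assignments over (ice, mid, north, lime, damp, west).
Split on damp. With damp = true, the clauses containing damp are satisfied and !damp drops from the rest; 7 of the 2^5 = 32 assignments to the other variables satisfy what remains.
With damp = false, by the same count on the reduced clause set, 5 assignments work.
Total: 7 + 5 = 12.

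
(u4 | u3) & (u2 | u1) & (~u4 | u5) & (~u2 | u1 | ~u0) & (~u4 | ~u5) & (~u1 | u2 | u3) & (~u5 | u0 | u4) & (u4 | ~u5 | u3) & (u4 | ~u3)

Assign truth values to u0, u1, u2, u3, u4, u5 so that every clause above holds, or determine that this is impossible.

UNSATISFIABLE

Try u4 = 1.
The clause (u5) is unit, so u5 = 1.
That conflicts with the unit clause (~u5).
So u4 must be the other value — set u4 = 0.
The clause (u3) is unit, so u3 = 1.
That conflicts with the unit clause (~u3).
Both values of u4 lead to a conflict.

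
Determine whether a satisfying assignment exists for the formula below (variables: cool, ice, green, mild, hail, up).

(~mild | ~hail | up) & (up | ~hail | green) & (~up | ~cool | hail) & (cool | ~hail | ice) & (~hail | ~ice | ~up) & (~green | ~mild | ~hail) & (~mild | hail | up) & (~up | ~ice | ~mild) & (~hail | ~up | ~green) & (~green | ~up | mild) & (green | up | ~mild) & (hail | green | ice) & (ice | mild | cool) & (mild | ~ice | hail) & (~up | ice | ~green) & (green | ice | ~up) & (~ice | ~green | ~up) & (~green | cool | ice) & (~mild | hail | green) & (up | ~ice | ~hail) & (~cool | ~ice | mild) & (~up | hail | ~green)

Satisfiable

Branch on mild: set mild = 0.
Branch on green: set green = 1.
The clause (~up) is unit, so up = 0.
Branch on ice: set ice = 0.
The clause (cool) is unit, so cool = 1.
No clause remains; hail is free.
A satisfying assignment: cool ↦ 1, ice ↦ 0, green ↦ 1, mild ↦ 0, hail ↦ 0, up ↦ 0.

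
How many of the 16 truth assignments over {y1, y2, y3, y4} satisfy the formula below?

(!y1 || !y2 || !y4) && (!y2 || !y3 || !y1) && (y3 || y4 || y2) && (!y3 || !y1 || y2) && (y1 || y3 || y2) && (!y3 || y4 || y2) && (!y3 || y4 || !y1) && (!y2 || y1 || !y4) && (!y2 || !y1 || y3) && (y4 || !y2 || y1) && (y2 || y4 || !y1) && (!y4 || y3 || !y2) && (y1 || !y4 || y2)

1

There are 2^4 = 16 truth assignments over (y1, y2, y3, y4).
Split on y1. With y1 = true, the clauses containing y1 are satisfied and !y1 drops from the rest; 1 of the 2^3 = 8 assignments to the other variables satisfy what remains.
With y1 = false, by the same count on the reduced clause set, 0 assignments work.
Total: 1 + 0 = 1.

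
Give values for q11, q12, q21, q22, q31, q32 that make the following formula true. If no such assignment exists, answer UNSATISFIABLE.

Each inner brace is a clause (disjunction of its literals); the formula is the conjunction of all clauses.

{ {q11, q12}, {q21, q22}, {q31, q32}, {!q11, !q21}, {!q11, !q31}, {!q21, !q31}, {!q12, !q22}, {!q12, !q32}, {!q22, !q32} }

UNSATISFIABLE

Suppose q11 = true.
From the singleton clause (!q21), q21 = false.
From the singleton clause (q22), q22 = true.
From the singleton clause (!q31), q31 = false.
From the singleton clause (q32), q32 = true.
Now (!q32) is unsatisfied and unit — conflict.
That branch fails; take q11 = false instead.
From the singleton clause (q12), q12 = true.
From the singleton clause (!q22), q22 = false.
From the singleton clause (q21), q21 = true.
From the singleton clause (!q31), q31 = false.
From the singleton clause (q32), q32 = true.
Now (!q32) is unsatisfied and unit — conflict.
Neither q11 = true nor q11 = false works.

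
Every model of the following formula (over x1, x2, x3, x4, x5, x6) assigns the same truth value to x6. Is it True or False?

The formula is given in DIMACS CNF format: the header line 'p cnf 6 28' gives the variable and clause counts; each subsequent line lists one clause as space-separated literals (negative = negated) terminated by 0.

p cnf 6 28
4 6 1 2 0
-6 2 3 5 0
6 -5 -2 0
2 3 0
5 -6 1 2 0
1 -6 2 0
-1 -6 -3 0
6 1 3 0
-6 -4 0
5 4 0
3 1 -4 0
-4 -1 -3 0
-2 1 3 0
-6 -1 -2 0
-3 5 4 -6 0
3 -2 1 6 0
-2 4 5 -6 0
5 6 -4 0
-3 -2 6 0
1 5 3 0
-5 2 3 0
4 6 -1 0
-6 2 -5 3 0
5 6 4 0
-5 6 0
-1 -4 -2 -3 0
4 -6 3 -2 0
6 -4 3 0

Suppose x6 = False.
From the singleton clause (¬x5), x5 = False.
From the singleton clause (x4), x4 = True.
But (¬x4) is also a unit clause — contradiction.
So every satisfying assignment has x6 = True.

True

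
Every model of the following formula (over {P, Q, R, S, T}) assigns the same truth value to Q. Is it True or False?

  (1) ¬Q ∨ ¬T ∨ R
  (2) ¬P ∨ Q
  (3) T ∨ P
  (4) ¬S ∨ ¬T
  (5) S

True

Suppose Q = False.
From the singleton clause (¬P), P = False.
From the singleton clause (T), T = True.
From the singleton clause (¬S), S = False.
But (S) is also a unit clause — contradiction.
So every satisfying assignment has Q = True.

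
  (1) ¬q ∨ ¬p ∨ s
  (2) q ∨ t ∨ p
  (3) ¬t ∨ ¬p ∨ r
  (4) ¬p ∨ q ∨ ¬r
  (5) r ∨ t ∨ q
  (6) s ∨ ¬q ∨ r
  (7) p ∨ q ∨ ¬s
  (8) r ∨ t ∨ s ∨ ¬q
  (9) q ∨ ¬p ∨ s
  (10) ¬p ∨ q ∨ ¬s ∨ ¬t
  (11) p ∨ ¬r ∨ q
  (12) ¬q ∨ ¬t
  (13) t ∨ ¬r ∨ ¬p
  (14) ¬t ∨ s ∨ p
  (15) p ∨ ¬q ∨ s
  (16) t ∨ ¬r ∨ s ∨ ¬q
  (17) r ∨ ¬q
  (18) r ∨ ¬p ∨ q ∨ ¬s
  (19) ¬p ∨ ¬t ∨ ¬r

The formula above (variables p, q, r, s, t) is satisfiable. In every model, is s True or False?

True

Suppose s = False.
Branch on q: set q = False.
Unit clause (¬p) forces p = False.
Unit clause (t) forces t = True.
Now (¬t) is unsatisfied and unit — conflict.
That branch fails; take q = True instead.
Unit clause (¬p) forces p = False.
Now (p) is unsatisfied and unit — conflict.
Neither q = True nor q = False works.
So every satisfying assignment has s = True.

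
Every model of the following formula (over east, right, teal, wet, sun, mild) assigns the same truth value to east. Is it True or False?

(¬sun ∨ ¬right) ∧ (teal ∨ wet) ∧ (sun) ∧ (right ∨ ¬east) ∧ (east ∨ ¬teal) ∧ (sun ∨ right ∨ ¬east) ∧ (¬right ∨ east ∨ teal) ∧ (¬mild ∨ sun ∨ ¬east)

False

Suppose east = True.
Unit clause (sun) forces sun = True.
Unit clause (¬right) forces right = False.
But (right) is also a unit clause — contradiction.
So every satisfying assignment has east = False.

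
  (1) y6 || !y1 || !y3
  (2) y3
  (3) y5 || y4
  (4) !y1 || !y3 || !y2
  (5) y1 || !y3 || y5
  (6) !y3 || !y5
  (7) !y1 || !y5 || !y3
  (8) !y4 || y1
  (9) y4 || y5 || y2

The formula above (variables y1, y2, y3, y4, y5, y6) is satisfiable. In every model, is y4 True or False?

Suppose y4 = false.
Unit clause (y3) forces y3 = true.
Unit clause (y5) forces y5 = true.
That conflicts with the unit clause (!y5).
So every satisfying assignment has y4 = True.

True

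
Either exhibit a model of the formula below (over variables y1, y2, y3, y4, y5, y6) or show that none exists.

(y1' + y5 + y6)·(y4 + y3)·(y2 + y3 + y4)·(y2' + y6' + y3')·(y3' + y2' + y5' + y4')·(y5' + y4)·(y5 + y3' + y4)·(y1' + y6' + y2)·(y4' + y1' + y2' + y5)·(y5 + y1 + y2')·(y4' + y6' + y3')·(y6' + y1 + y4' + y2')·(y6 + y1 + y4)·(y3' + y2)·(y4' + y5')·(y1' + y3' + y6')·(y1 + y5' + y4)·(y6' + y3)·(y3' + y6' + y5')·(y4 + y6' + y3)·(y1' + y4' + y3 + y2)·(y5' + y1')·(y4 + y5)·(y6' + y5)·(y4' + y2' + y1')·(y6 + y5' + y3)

Branch on y4: set y4 = 1.
(y5') alone gives y5 = 0.
(y6') alone gives y6 = 0.
(y1') alone gives y1 = 0.
(y2') alone gives y2 = 0.
(y3') alone gives y3 = 0.
This assignment satisfies each clause.

y1: 0; y2: 0; y3: 0; y4: 1; y5: 0; y6: 0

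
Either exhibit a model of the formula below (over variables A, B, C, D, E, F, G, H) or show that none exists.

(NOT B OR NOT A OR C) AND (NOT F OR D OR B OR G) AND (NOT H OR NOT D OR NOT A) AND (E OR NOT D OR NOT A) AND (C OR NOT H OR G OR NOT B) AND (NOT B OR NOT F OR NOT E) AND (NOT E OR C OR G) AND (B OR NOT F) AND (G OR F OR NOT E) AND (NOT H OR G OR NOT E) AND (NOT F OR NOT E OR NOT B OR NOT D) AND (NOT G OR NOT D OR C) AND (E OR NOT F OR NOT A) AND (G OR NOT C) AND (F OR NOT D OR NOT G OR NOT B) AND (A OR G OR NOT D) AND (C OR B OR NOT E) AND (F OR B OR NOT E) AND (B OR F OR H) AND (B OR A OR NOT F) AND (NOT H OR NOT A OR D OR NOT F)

A=false; B=true; C=false; D=false; E=false; F=true; G=false; H=false

Branch on B: set B = true.
Branch on A: set A = false.
Branch on F: set F = true.
The clause (NOT E) is unit, so E = false.
Branch on G: set G = false.
The clause (NOT C) is unit, so C = false.
The clause (NOT H) is unit, so H = false.
The clause (NOT D) is unit, so D = false.
All clauses are satisfied.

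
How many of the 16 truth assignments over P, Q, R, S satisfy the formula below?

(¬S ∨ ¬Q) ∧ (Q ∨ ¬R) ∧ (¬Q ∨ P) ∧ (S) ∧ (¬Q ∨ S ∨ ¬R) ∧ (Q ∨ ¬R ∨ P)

There are 2^4 = 16 truth assignments over (P, Q, R, S).
Check each against the 6 clauses (columns in the order P, Q, R, S):
  F F F F  ✗ fails (S)
  F F F T  ✓ satisfies all
  F F T F  ✗ fails (Q ∨ ¬R)
  F F T T  ✗ fails (Q ∨ ¬R)
  F T F F  ✗ fails (¬Q ∨ P)
  F T F T  ✗ fails (¬S ∨ ¬Q)
  F T T F  ✗ fails (¬Q ∨ P)
  F T T T  ✗ fails (¬S ∨ ¬Q)
  T F F F  ✗ fails (S)
  T F F T  ✓ satisfies all
  T F T F  ✗ fails (Q ∨ ¬R)
  T F T T  ✗ fails (Q ∨ ¬R)
  T T F F  ✗ fails (S)
  T T F T  ✗ fails (¬S ∨ ¬Q)
  T T T F  ✗ fails (S)
  T T T T  ✗ fails (¬S ∨ ¬Q)
2 of the 16 rows are models.

2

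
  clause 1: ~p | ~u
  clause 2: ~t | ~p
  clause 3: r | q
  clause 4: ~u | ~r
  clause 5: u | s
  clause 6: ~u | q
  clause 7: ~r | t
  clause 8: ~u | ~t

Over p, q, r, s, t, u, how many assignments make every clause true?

7

There are 2^6 = 64 truth assignments over (p, q, r, s, t, u).
Split on p. With p = 1, the clauses containing p are satisfied and ~p drops from the rest; 1 of the 2^5 = 32 assignments to the other variables satisfy what remains.
With p = 0, by the same count on the reduced clause set, 6 assignments work.
Total: 1 + 6 = 7.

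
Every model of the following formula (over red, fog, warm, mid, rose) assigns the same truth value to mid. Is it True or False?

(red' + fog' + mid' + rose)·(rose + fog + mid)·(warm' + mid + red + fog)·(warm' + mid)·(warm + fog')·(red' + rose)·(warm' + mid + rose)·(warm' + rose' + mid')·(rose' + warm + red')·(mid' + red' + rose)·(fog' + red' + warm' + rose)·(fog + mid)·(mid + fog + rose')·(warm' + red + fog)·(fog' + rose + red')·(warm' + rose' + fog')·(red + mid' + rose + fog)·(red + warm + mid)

Suppose mid = 0.
From the singleton clause (warm'), warm = 0.
From the singleton clause (fog'), fog = 0.
But (fog) is also a unit clause — contradiction.
So every satisfying assignment has mid = True.

True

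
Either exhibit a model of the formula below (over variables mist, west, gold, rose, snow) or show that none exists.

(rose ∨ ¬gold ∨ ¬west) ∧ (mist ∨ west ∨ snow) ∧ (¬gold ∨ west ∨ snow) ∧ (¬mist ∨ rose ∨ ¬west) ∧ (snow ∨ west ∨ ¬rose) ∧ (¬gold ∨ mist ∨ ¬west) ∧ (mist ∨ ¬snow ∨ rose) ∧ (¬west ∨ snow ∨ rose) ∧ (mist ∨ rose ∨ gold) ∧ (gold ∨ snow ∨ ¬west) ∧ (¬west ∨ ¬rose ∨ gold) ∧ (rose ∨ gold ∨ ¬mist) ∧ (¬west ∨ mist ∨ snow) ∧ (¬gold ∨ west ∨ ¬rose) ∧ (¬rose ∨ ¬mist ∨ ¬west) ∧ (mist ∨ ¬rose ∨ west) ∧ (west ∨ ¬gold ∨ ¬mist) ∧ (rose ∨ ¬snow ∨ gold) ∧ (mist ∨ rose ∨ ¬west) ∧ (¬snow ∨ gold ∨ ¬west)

Try rose = True.
Try snow = True.
Try west = False.
From the singleton clause (¬gold), gold = False.
From the singleton clause (mist), mist = True.
All clauses are satisfied.

mist: True, west: False, gold: False, rose: True, snow: True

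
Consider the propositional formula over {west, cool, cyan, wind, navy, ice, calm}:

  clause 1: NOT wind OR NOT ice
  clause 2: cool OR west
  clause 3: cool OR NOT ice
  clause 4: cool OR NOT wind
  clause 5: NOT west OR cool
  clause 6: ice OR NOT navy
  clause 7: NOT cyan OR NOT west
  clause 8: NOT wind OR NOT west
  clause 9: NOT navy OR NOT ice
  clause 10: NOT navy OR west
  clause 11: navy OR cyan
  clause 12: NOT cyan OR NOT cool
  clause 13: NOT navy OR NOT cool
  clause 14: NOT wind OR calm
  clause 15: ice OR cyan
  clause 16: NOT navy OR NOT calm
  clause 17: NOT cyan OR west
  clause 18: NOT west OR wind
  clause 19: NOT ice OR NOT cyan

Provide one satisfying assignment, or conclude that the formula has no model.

Branch on wind: set wind = false.
(NOT west) alone gives west = false.
(cool) alone gives cool = true.
(NOT navy) alone gives navy = false.
(cyan) alone gives cyan = true.
That conflicts with the unit clause (NOT cyan).
So wind must be the other value — set wind = true.
(NOT ice) alone gives ice = false.
(cool) alone gives cool = true.
(NOT navy) alone gives navy = false.
(NOT west) alone gives west = false.
(cyan) alone gives cyan = true.
That conflicts with the unit clause (NOT cyan).
Either choice for wind ends in contradiction.

UNSATISFIABLE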